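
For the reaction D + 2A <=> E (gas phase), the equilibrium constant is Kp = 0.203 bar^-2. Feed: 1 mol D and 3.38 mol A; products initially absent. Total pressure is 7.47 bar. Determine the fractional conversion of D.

Take 1 mol D as basis and let X be its fractional conversion, so ξ = X.
Species balance: n_D = 1 − X; n_A = 3.38 − 2X; n_E = X.
Summing: n_T = 4.38 − 2X.
y_i = n_i/n_T, p_i = y_i·P. Kp = p_E / (p_D p_A^2).
Substituting and setting equal to 0.203 bar^-2 gives a polynomial in X; the root in (0,1) is X = 0.820.

X = 0.820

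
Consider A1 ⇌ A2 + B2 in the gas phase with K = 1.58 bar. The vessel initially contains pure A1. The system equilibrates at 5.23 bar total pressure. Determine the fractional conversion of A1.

Let X = conversion of A1 (basis 1 mol A1); extent of reaction ξ = X.
At extent ξ: n_A1 = 1 − X; n_A2 = X; n_B2 = X.
Total moles n_T = 1 + X.
y_i = n_i/n_T, p_i = y_i·P. K = p_A2 p_B2 / (p_A1).
Setting this equal to 1.58 bar and taking the physical root (0 < X < 1) gives X = 0.482.

X = 0.482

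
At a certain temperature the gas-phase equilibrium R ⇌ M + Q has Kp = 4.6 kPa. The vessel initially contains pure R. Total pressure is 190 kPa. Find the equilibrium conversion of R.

Basis: 1 mol R initially; let X = conversion of R. Extent ξ = X.
At extent ξ: n_R = 1 − X; n_M = X; n_Q = X.
n_T = Σnᵢ = 1 + X.
y_i = n_i/n_T, p_i = y_i·P. Kp = p_M p_Q / (p_R).
Substituting and setting equal to 4.6 kPa gives a polynomial in X; the root in (0,1) is X = 0.154.

X = 0.154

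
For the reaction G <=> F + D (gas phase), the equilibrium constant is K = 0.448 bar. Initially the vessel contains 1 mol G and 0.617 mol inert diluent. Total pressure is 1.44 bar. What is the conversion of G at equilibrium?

X = 0.551

Basis: 1 mol G initially; let X = conversion of G. Extent ξ = X.
Species balance: n_G = 1 − X; n_F = X; n_D = X; n_I = 0.617 (inert).
n_T = Σnᵢ = 1.62 + X.
Mole fractions y_i = n_i/n_T; K = p_F p_D / (p_G) with p_i = y_i·P.
Equating to 0.448 bar and solving on 0 < X < 1: X = 0.551.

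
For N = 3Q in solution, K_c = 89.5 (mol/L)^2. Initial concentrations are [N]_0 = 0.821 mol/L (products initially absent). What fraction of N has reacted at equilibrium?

X = 0.867

Let X = conversion of N; extent ξ = 0.821·X mol/L.
Concentrations: [N] = 0.821 − 0.821X; [Q] = 2.46X.
K_c = [Q]^3 / ([N]).
Solving K_c = 89.5 for X ∈ (0,1): X = 0.867.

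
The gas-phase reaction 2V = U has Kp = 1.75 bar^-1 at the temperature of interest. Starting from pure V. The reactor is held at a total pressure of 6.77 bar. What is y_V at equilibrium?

y_V = 0.251

Let X = conversion of V (basis 1 mol V); extent of reaction ξ = 0.5X.
Mole table: n_V = 1 − X; n_U = 0.5X.
Summing: n_T = 1 − 0.5X.
y_i = n_i/n_T, p_i = y_i·P. Kp = p_U / (p_V^2).
Equating to 1.75 bar^-1 and solving on 0 < X < 1: X = 0.856.
Then n_V = 0.144, n_T = 0.572, so y_V = 0.251.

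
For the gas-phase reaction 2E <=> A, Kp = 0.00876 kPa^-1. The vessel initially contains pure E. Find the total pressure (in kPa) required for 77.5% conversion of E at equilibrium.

Let X = conversion of E (basis 1 mol E); extent of reaction ξ = 0.5X.
Species balance: n_E = 1 − X; n_A = 0.5X.
Summing: n_T = 1 − 0.5X.
Kp = p_A / (p_E^2) with p_i = (n_i/n_T)·P.
At X = 0.775: the mole-fraction product g(X) = Π y_i^ν_i = 4.688. Since Kp = g(X)·P^{-1}, P = (g/Kp)^(1/1) = (4.688/0.00876)^(1/1) = 535 kPa.

P = 535 kPa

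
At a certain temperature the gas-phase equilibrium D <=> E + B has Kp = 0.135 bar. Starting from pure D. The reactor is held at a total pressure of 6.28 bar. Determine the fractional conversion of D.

Take 1 mol D as basis and let X be its fractional conversion, so ξ = X.
Mole table: n_D = 1 − X; n_E = X; n_B = X.
n_T = Σnᵢ = 1 + X.
y_i = n_i/n_T, p_i = y_i·P. Kp = p_E p_B / (p_D).
Setting this equal to 0.135 bar and taking the physical root (0 < X < 1) gives X = 0.145.

X = 0.145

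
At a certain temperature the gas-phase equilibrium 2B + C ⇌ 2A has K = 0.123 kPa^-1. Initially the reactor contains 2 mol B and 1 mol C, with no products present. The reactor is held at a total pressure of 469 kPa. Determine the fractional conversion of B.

Let X = conversion of B (basis 2 mol B); extent of reaction ξ = X.
Species balance: n_B = 2 − 2X; n_C = 1 − X; n_A = 2X.
n_T = Σnᵢ = 3 − X.
Mole fractions y_i = n_i/n_T; K = p_A^2 / (p_B^2 p_C) with p_i = y_i·P.
Setting this equal to 0.123 kPa^-1 and taking the physical root (0 < X < 1) gives X = 0.725.

X = 0.725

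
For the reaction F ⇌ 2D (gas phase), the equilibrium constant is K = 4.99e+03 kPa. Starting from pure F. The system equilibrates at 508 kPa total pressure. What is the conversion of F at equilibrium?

X = 0.843

Let X = conversion of F (basis 1 mol F); extent of reaction ξ = X.
Species balance: n_F = 1 − X; n_D = 2X.
Total moles n_T = 1 + X.
y_i = n_i/n_T, p_i = y_i·P. K = p_D^2 / (p_F).
Equating to 4.99e+03 kPa and solving on 0 < X < 1: X = 0.843.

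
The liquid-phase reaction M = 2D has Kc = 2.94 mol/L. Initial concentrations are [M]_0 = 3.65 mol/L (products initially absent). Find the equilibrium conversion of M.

X = 0.359

Let X = conversion of M; extent ξ = 3.65·X mol/L.
Concentrations: [M] = 3.65 − 3.65X; [D] = 7.3X.
Kc = [D]^2 / ([M]).
Equating to 2.94 mol/L: the physical root is X = 0.359.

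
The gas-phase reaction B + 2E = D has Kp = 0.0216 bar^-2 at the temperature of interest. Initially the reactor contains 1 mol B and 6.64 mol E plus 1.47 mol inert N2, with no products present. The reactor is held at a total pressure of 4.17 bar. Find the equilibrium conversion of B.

Let X = conversion of B (basis 1 mol B); extent of reaction ξ = X.
Moles: n_B = 1 − X; n_E = 6.64 − 2X; n_D = X; n_I = 1.47 (inert).
n_T = Σnᵢ = 9.11 − 2X.
With p_i = (n_i/n_T)P, Kp = p_D / (p_B p_E^2).
Equating to 0.0216 bar^-2 and solving on 0 < X < 1: X = 0.163.

X = 0.163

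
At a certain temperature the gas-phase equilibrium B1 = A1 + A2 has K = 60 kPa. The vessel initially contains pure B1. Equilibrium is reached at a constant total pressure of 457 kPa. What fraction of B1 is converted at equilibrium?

X = 0.341

Take 1 mol B1 as basis and let X be its fractional conversion, so ξ = X.
Species balance: n_B1 = 1 − X; n_A1 = X; n_A2 = X.
Summing: n_T = 1 + X.
With p_i = (n_i/n_T)P, K = p_A1 p_A2 / (p_B1).
This yields a degree-2 equation in X; solving on (0,1), X = 0.341.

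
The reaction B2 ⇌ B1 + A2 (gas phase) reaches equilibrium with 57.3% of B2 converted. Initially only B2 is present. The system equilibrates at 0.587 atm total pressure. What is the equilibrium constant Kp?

Kp = 0.287 atm

Basis: 1 mol B2 initially; let X = conversion of B2. Extent ξ = X.
At extent ξ: n_B2 = 1 − X; n_B1 = X; n_A2 = X.
Total moles n_T = 1 + X.
At X = 0.573: n_B2 = 0.427, n_B1 = 0.573, n_A2 = 0.573, n_T = 1.57.
p_i = (n_i/n_T)·P. Kp = p_B1 p_A2 / (p_B2) = 0.287 atm.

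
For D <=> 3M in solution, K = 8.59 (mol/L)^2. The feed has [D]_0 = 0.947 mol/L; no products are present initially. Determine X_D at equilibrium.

Let X = conversion of D; extent ξ = 0.947·X mol/L.
Concentrations: [D] = 0.947 − 0.947X; [M] = 2.84X.
K = [M]^3 / ([D]).
This equals 8.59 at X = 0.545 (the root in 0 < X < 1).

X = 0.545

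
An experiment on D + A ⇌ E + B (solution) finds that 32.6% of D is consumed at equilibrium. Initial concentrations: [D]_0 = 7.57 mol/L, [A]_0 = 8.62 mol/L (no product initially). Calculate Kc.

Let X = conversion of D.
Concentrations: [D] = 7.57 − 7.57X; [A] = 8.62 − 7.57X; [E] = 7.57X; [B] = 7.57X.
At X = 0.326: [D] = 5.1, [A] = 6.15, [E] = 2.47, [B] = 2.47.
Kc = [E] [B] / ([D] [A]) = 0.194.

Kc = 0.194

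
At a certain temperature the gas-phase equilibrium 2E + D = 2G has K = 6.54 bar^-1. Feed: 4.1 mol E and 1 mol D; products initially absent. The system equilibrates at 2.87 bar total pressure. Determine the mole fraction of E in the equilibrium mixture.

Take 1 mol D as basis and let X be its fractional conversion, so ξ = X.
Moles: n_E = 4.1 − 2X; n_D = 1 − X; n_G = 2X.
Total moles n_T = 5.1 − X.
y_i = n_i/n_T, p_i = y_i·P. K = p_G^2 / (p_E^2 p_D).
Equating to 6.54 bar^-1 and solving on 0 < X < 1: X = 0.875.
Then n_E = 2.35, n_T = 4.22, so y_E = 0.556.

y_E = 0.556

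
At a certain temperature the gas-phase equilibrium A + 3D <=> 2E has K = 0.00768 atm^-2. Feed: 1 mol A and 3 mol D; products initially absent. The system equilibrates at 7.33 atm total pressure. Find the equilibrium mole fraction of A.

y_A = 0.212

Basis: 1 mol A initially; let X = conversion of A. Extent ξ = X.
At extent ξ: n_A = 1 − X; n_D = 3 − 3X; n_E = 2X.
Total moles n_T = 4 − 2X.
y_i = n_i/n_T, p_i = y_i·P. K = p_E^2 / (p_A p_D^3).
Equating to 0.00768 atm^-2 and solving on 0 < X < 1: X = 0.262.
Then n_A = 0.738, n_T = 3.48, so y_A = 0.212.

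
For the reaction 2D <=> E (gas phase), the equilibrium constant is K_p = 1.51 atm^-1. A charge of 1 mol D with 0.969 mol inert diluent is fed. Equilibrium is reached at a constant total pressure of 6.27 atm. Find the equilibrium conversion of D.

X = 0.749

Take 1 mol D as basis and let X be its fractional conversion, so ξ = 0.5X.
Species balance: n_D = 1 − X; n_E = 0.5X; n_I = 0.969 (inert).
Summing: n_T = 1.97 − 0.5X.
With p_i = (n_i/n_T)P, K_p = p_E / (p_D^2).
This yields a degree-2 equation in X; solving on (0,1), X = 0.749.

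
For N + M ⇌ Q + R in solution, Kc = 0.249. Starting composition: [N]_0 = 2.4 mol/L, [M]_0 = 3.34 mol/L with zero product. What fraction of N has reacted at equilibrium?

X = 0.390

Let X = conversion of N; extent ξ = 2.4·X mol/L.
Concentrations: [N] = 2.4 − 2.4X; [M] = 3.34 − 2.4X; [Q] = 2.4X; [R] = 2.4X.
Kc = [Q] [R] / ([N] [M]).
Solving Kc = 0.249 for X ∈ (0,1): X = 0.390.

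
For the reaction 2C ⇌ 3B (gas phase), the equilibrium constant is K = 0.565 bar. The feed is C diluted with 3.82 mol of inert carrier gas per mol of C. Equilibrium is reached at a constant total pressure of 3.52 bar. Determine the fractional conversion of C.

X = 0.428

Let X = conversion of C (basis 1 mol C); extent of reaction ξ = 0.5X.
Species balance: n_C = 1 − X; n_B = 1.5X; n_I = 3.82 (inert).
Total moles n_T = 4.82 + 0.5X.
Mole fractions y_i = n_i/n_T; K = p_B^3 / (p_C^2) with p_i = y_i·P.
This yields a degree-3 equation in X; solving on (0,1), X = 0.428.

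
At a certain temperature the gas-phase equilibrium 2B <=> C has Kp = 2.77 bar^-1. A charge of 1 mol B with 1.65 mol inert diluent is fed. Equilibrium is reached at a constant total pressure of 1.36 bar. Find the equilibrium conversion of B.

Let X = conversion of B (basis 1 mol B); extent of reaction ξ = 0.5X.
Moles: n_B = 1 − X; n_C = 0.5X; n_I = 1.65 (inert).
Summing: n_T = 2.65 − 0.5X.
With p_i = (n_i/n_T)P, Kp = p_C / (p_B^2).
Setting this equal to 2.77 bar^-1 and taking the physical root (0 < X < 1) gives X = 0.575.

X = 0.575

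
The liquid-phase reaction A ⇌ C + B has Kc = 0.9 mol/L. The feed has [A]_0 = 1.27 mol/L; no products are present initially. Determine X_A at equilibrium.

Let X = conversion of A; extent ξ = 1.27·X mol/L.
Concentrations: [A] = 1.27 − 1.27X; [C] = 1.27X; [B] = 1.27X.
Kc = [C] [B] / ([A]).
Solving Kc = 0.9 for X ∈ (0,1): X = 0.559.

X = 0.559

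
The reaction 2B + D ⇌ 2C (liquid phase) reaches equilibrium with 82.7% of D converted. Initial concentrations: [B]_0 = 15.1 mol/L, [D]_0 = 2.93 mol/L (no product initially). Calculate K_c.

K_c = 0.441 L/mol

Let X = conversion of D.
Concentrations: [B] = 15.1 − 5.86X; [D] = 2.93 − 2.93X; [C] = 5.86X.
At X = 0.827: [B] = 10.3, [D] = 0.507, [C] = 4.85.
K_c = [C]^2 / ([B]^2 [D]) = 0.441 L/mol.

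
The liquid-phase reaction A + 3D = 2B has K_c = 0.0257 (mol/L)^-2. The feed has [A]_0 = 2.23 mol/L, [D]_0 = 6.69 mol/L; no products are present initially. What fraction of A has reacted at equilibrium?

X = 0.369

Let X = conversion of A; extent ξ = 2.23·X mol/L.
Concentrations: [A] = 2.23 − 2.23X; [D] = 6.69 − 6.69X; [B] = 4.46X.
K_c = [B]^2 / ([A] [D]^3).
This equals 0.0257 at X = 0.369 (the root in 0 < X < 1).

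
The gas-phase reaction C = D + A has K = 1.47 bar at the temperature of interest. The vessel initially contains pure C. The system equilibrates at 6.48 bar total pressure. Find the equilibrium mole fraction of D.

Let X = conversion of C (basis 1 mol C); extent of reaction ξ = X.
Mole table: n_C = 1 − X; n_D = X; n_A = X.
n_T = Σnᵢ = 1 + X.
With p_i = (n_i/n_T)P, K = p_D p_A / (p_C).
Substituting and setting equal to 1.47 bar gives a polynomial in X; the root in (0,1) is X = 0.430.
Then n_D = 0.43, n_T = 1.43, so y_D = 0.301.

y_D = 0.301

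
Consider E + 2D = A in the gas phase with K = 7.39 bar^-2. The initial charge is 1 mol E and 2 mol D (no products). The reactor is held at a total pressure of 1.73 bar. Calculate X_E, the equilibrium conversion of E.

X = 0.731

Basis: 1 mol E initially; let X = conversion of E. Extent ξ = X.
At extent ξ: n_E = 1 − X; n_D = 2 − 2X; n_A = X.
Total moles n_T = 3 − 2X.
With p_i = (n_i/n_T)P, K = p_A / (p_E p_D^2).
Setting this equal to 7.39 bar^-2 and taking the physical root (0 < X < 1) gives X = 0.731.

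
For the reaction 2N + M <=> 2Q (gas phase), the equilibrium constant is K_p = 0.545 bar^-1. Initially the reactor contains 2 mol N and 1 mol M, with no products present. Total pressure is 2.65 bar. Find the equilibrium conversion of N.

Let X = conversion of N (basis 2 mol N); extent of reaction ξ = X.
Species balance: n_N = 2 − 2X; n_M = 1 − X; n_Q = 2X.
Summing: n_T = 3 − X.
y_i = n_i/n_T, p_i = y_i·P. K_p = p_Q^2 / (p_N^2 p_M).
Setting this equal to 0.545 bar^-1 and taking the physical root (0 < X < 1) gives X = 0.370.

X = 0.370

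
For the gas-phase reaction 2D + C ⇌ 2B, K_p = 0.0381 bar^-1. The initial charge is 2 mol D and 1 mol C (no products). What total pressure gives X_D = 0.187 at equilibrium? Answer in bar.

P = 4.8 bar

Let X = conversion of D (basis 2 mol D); extent of reaction ξ = X.
Species balance: n_D = 2 − 2X; n_C = 1 − X; n_B = 2X.
Summing: n_T = 3 − X.
K_p = p_B^2 / (p_D^2 p_C) with p_i = (n_i/n_T)·P.
At X = 0.187: the mole-fraction product g(X) = Π y_i^ν_i = 0.1831. Since K_p = g(X)·P^{-1}, P = (g/K_p)^(1/1) = (0.1831/0.0381)^(1/1) = 4.8 bar.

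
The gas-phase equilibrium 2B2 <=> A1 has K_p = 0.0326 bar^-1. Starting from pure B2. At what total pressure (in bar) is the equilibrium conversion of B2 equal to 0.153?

Take 1 mol B2 as basis and let X be its fractional conversion, so ξ = 0.5X.
At extent ξ: n_B2 = 1 − X; n_A1 = 0.5X.
Summing: n_T = 1 − 0.5X.
K_p = p_A1 / (p_B2^2) with p_i = (n_i/n_T)·P.
At X = 0.153: the mole-fraction product g(X) = Π y_i^ν_i = 0.09848. Since K_p = g(X)·P^{-1}, P = (g/K_p)^(1/1) = (0.09848/0.0326)^(1/1) = 3.02 bar.

P = 3.02 bar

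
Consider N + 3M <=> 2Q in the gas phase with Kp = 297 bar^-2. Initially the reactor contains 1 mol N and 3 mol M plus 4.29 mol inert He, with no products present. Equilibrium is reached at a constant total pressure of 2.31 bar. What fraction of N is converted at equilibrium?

Take 1 mol N as basis and let X be its fractional conversion, so ξ = X.
Moles: n_N = 1 − X; n_M = 3 − 3X; n_Q = 2X; n_I = 4.29 (inert).
Total moles n_T = 8.29 − 2X.
y_i = n_i/n_T, p_i = y_i·P. Kp = p_Q^2 / (p_N p_M^3).
Equating to 297 bar^-2 and solving on 0 < X < 1: X = 0.775.

X = 0.775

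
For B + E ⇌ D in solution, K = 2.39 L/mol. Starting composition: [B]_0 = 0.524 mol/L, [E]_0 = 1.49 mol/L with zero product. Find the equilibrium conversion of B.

Let X = conversion of B; extent ξ = 0.524·X mol/L.
Concentrations: [B] = 0.524 − 0.524X; [E] = 1.49 − 0.524X; [D] = 0.524X.
K = [D] / ([B] [E]).
This equals 2.39 at X = 0.726 (the root in 0 < X < 1).

X = 0.726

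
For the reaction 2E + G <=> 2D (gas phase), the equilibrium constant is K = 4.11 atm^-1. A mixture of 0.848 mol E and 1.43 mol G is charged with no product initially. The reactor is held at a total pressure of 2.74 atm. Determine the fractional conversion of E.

X = 0.717

Take 0.848 mol E as basis and let X be its fractional conversion, so ξ = 0.424X.
Moles: n_E = 0.848 − 0.848X; n_G = 1.43 − 0.424X; n_D = 0.848X.
n_T = Σnᵢ = 2.28 − 0.424X.
With p_i = (n_i/n_T)P, K = p_D^2 / (p_E^2 p_G).
Setting this equal to 4.11 atm^-1 and taking the physical root (0 < X < 1) gives X = 0.717.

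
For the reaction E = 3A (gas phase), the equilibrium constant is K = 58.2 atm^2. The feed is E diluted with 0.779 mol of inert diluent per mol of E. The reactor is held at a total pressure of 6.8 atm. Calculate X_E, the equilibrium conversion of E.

Basis: 1 mol E initially; let X = conversion of E. Extent ξ = X.
At extent ξ: n_E = 1 − X; n_A = 3X; n_I = 0.779 (inert).
n_T = Σnᵢ = 1.78 + 2X.
y_i = n_i/n_T, p_i = y_i·P. K = p_A^3 / (p_E).
Substituting and setting equal to 58.2 atm^2 gives a polynomial in X; the root in (0,1) is X = 0.557.

X = 0.557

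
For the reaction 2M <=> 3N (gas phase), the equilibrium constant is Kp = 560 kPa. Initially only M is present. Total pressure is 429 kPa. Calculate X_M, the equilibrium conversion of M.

X = 0.496

Basis: 1 mol M initially; let X = conversion of M. Extent ξ = 0.5X.
At extent ξ: n_M = 1 − X; n_N = 1.5X.
n_T = Σnᵢ = 1 + 0.5X.
Mole fractions y_i = n_i/n_T; Kp = p_N^3 / (p_M^2) with p_i = y_i·P.
Equating to 560 kPa and solving on 0 < X < 1: X = 0.496.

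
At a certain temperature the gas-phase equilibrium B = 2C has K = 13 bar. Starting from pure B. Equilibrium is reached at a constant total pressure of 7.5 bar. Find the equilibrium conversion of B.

X = 0.550

Let X = conversion of B (basis 1 mol B); extent of reaction ξ = X.
Species balance: n_B = 1 − X; n_C = 2X.
Summing: n_T = 1 + X.
With p_i = (n_i/n_T)P, K = p_C^2 / (p_B).
This yields a degree-2 equation in X; solving on (0,1), X = 0.550.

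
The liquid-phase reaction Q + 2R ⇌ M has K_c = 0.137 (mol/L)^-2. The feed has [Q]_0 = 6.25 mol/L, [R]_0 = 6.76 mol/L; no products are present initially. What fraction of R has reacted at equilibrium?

Let X = conversion of R; extent ξ = 6.76X/2 mol/L.
Concentrations: [Q] = 6.25 − 3.38X; [R] = 6.76 − 6.76X; [M] = 3.38X.
K_c = [M] / ([Q] [R]^2).
Solving K_c = 0.137 for X ∈ (0,1): X = 0.691.

X = 0.691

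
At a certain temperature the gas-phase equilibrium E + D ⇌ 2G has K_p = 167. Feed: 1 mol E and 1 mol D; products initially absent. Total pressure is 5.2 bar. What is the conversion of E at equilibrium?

X = 0.866

Take 1 mol E as basis and let X be its fractional conversion, so ξ = X.
Mole table: n_E = 1 − X; n_D = 1 − X; n_G = 2X.
n_T stays at 2 (no change in mole number).
Mole fractions y_i = n_i/n_T; K_p = p_G^2 / (p_E p_D) with p_i = y_i·P.
Substituting and setting equal to 167 gives a polynomial in X; the root in (0,1) is X = 0.866.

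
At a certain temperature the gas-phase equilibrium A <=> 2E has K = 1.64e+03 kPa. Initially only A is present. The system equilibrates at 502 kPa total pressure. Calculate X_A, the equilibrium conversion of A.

X = 0.670

Let X = conversion of A (basis 1 mol A); extent of reaction ξ = X.
Species balance: n_A = 1 − X; n_E = 2X.
Summing: n_T = 1 + X.
Mole fractions y_i = n_i/n_T; K = p_E^2 / (p_A) with p_i = y_i·P.
Equating to 1.64e+03 kPa and solving on 0 < X < 1: X = 0.670.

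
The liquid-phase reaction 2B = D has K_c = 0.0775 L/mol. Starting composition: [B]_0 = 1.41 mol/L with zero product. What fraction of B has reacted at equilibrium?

Let X = conversion of B; extent ξ = 1.41X/2 mol/L.
Concentrations: [B] = 1.41 − 1.41X; [D] = 0.705X.
K_c = [D] / ([B]^2).
Setting equal to 0.0775 and solving for X on (0,1) gives X = 0.156.

X = 0.156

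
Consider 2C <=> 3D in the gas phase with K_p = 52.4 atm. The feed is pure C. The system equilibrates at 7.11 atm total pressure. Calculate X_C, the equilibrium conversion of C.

X = 0.675

Basis: 1 mol C initially; let X = conversion of C. Extent ξ = 0.5X.
Mole table: n_C = 1 − X; n_D = 1.5X.
Summing: n_T = 1 + 0.5X.
y_i = n_i/n_T, p_i = y_i·P. K_p = p_D^3 / (p_C^2).
This yields a degree-3 equation in X; solving on (0,1), X = 0.675.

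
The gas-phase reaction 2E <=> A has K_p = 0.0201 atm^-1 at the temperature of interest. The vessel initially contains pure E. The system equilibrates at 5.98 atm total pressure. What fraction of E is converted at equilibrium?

X = 0.178

Basis: 1 mol E initially; let X = conversion of E. Extent ξ = 0.5X.
Mole table: n_E = 1 − X; n_A = 0.5X.
Total moles n_T = 1 − 0.5X.
With p_i = (n_i/n_T)P, K_p = p_A / (p_E^2).
This yields a degree-2 equation in X; solving on (0,1), X = 0.178.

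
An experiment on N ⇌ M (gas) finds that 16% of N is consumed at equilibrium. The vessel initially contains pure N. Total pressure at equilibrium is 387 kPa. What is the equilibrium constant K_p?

Let X = conversion of N (basis 1 mol N); extent of reaction ξ = X.
Species balance: n_N = 1 − X; n_M = X.
n_T stays at 1 (no change in mole number).
At X = 0.16: n_N = 0.84, n_M = 0.16, n_T = 1.
p_i = (n_i/n_T)·P. K_p = p_M / (p_N) = 0.19.

K_p = 0.19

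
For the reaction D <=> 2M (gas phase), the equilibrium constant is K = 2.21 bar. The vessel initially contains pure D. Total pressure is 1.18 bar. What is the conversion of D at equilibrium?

X = 0.565

Basis: 1 mol D initially; let X = conversion of D. Extent ξ = X.
Species balance: n_D = 1 − X; n_M = 2X.
Total moles n_T = 1 + X.
With p_i = (n_i/n_T)P, K = p_M^2 / (p_D).
Substituting and setting equal to 2.21 bar gives a polynomial in X; the root in (0,1) is X = 0.565.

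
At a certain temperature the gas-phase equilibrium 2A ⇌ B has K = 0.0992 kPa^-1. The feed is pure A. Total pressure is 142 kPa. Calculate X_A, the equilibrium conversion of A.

Let X = conversion of A (basis 1 mol A); extent of reaction ξ = 0.5X.
Mole table: n_A = 1 − X; n_B = 0.5X.
Total moles n_T = 1 − 0.5X.
With p_i = (n_i/n_T)P, K = p_B / (p_A^2).
Equating to 0.0992 kPa^-1 and solving on 0 < X < 1: X = 0.868.

X = 0.868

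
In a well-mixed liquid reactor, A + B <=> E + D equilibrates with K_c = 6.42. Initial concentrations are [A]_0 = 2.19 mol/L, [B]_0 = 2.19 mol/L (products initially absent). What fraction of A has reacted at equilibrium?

X = 0.717

Let X = conversion of A; extent ξ = 2.19·X mol/L.
Concentrations: [A] = 2.19 − 2.19X; [B] = 2.19 − 2.19X; [E] = 2.19X; [D] = 2.19X.
K_c = [E] [D] / ([A] [B]).
Solving K_c = 6.42 for X ∈ (0,1): X = 0.717.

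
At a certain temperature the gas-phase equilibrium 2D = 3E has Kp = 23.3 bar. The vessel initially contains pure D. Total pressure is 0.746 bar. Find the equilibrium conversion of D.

Take 1 mol D as basis and let X be its fractional conversion, so ξ = 0.5X.
Species balance: n_D = 1 − X; n_E = 1.5X.
Total moles n_T = 1 + 0.5X.
Mole fractions y_i = n_i/n_T; Kp = p_E^3 / (p_D^2) with p_i = y_i·P.
Substituting and setting equal to 23.3 bar gives a polynomial in X; the root in (0,1) is X = 0.801.

X = 0.801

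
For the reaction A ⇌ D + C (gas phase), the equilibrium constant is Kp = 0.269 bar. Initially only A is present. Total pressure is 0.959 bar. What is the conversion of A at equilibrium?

X = 0.468

Basis: 1 mol A initially; let X = conversion of A. Extent ξ = X.
Mole table: n_A = 1 − X; n_D = X; n_C = X.
n_T = Σnᵢ = 1 + X.
With p_i = (n_i/n_T)P, Kp = p_D p_C / (p_A).
Substituting and setting equal to 0.269 bar gives a polynomial in X; the root in (0,1) is X = 0.468.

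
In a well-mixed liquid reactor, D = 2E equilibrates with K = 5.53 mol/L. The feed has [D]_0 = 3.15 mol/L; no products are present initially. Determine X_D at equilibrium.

Let X = conversion of D; extent ξ = 3.15·X mol/L.
Concentrations: [D] = 3.15 − 3.15X; [E] = 6.3X.
K = [E]^2 / ([D]).
Equating to 5.53 mol/L: the physical root is X = 0.478.

X = 0.478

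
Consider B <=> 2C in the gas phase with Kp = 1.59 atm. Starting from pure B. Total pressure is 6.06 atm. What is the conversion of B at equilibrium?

Let X = conversion of B (basis 1 mol B); extent of reaction ξ = X.
At extent ξ: n_B = 1 − X; n_C = 2X.
Total moles n_T = 1 + X.
With p_i = (n_i/n_T)P, Kp = p_C^2 / (p_B).
This yields a degree-2 equation in X; solving on (0,1), X = 0.248.

X = 0.248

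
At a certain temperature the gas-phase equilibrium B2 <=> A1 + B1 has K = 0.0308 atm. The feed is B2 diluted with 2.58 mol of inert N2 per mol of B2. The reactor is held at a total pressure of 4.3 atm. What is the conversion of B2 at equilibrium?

Let X = conversion of B2 (basis 1 mol B2); extent of reaction ξ = X.
At extent ξ: n_B2 = 1 − X; n_A1 = X; n_B1 = X; n_I = 2.58 (inert).
Total moles n_T = 3.58 + X.
Mole fractions y_i = n_i/n_T; K = p_A1 p_B1 / (p_B2) with p_i = y_i·P.
Setting this equal to 0.0308 atm and taking the physical root (0 < X < 1) gives X = 0.151.

X = 0.151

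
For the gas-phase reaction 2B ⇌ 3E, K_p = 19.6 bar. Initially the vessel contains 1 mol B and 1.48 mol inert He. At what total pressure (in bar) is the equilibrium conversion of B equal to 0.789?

P = 1.51 bar

Let X = conversion of B (basis 1 mol B); extent of reaction ξ = 0.5X.
Moles: n_B = 1 − X; n_E = 1.5X; n_I = 1.48 (inert).
Summing: n_T = 2.48 + 0.5X.
K_p = p_E^3 / (p_B^2) with p_i = (n_i/n_T)·P.
At X = 0.789: the mole-fraction product g(X) = Π y_i^ν_i = 12.95. Since K_p = g(X)·P^{1}, P = (K_p/g)^(1/1) = (19.6/12.95)^(1/1) = 1.51 bar.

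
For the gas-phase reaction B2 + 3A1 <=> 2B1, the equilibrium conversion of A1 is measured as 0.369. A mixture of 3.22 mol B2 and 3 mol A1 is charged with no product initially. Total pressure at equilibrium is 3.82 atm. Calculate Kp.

Kp = 0.058 atm^-2

Basis: 3 mol A1 initially; let X = conversion of A1. Extent ξ = X.
Species balance: n_B2 = 3.22 − X; n_A1 = 3 − 3X; n_B1 = 2X.
Summing: n_T = 6.22 − 2X.
At X = 0.369: n_B2 = 2.85, n_A1 = 1.89, n_B1 = 0.738, n_T = 5.48.
p_i = (n_i/n_T)·P. Kp = p_B1^2 / (p_B2 p_A1^3) = 0.058 atm^-2.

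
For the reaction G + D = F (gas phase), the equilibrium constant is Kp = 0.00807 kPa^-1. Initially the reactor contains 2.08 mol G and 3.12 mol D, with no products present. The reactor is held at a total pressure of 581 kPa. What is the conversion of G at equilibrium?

Take 2.08 mol G as basis and let X be its fractional conversion, so ξ = 2.08X.
At extent ξ: n_G = 2.08 − 2.08X; n_D = 3.12 − 2.08X; n_F = 2.08X.
Summing: n_T = 5.2 − 2.08X.
y_i = n_i/n_T, p_i = y_i·P. Kp = p_F / (p_G p_D).
Equating to 0.00807 kPa^-1 and solving on 0 < X < 1: X = 0.679.

X = 0.679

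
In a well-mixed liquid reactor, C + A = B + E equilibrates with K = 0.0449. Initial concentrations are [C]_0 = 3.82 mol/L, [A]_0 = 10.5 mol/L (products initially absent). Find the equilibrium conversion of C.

Let X = conversion of C; extent ξ = 3.82·X mol/L.
Concentrations: [C] = 3.82 − 3.82X; [A] = 10.5 − 3.82X; [B] = 3.82X; [E] = 3.82X.
K = [B] [E] / ([C] [A]).
This equals 0.0449 at X = 0.282 (the root in 0 < X < 1).

X = 0.282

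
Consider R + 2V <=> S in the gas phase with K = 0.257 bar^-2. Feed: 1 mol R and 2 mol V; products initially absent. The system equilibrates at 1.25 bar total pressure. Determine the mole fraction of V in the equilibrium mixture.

Take 1 mol R as basis and let X be its fractional conversion, so ξ = X.
Moles: n_R = 1 − X; n_V = 2 − 2X; n_S = X.
n_T = Σnᵢ = 3 − 2X.
Mole fractions y_i = n_i/n_T; K = p_S / (p_R p_V^2) with p_i = y_i·P.
Substituting and setting equal to 0.257 bar^-2 gives a polynomial in X; the root in (0,1) is X = 0.139.
Then n_V = 1.72, n_T = 2.72, so y_V = 0.633.

y_V = 0.633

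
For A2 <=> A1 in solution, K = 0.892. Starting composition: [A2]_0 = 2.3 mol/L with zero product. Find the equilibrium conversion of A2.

X = 0.471

Let X = conversion of A2; extent ξ = 2.3·X mol/L.
Concentrations: [A2] = 2.3 − 2.3X; [A1] = 2.3X.
K = [A1] / ([A2]).
This equals 0.892 at X = 0.471 (the root in 0 < X < 1).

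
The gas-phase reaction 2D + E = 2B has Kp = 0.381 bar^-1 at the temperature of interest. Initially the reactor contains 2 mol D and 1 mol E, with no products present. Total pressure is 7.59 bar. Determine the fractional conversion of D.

Basis: 2 mol D initially; let X = conversion of D. Extent ξ = X.
Moles: n_D = 2 − 2X; n_E = 1 − X; n_B = 2X.
n_T = Σnᵢ = 3 − X.
y_i = n_i/n_T, p_i = y_i·P. Kp = p_B^2 / (p_D^2 p_E).
Setting this equal to 0.381 bar^-1 and taking the physical root (0 < X < 1) gives X = 0.443.

X = 0.443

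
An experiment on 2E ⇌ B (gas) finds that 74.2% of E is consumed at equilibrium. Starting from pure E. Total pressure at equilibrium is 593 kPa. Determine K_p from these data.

Let X = conversion of E (basis 1 mol E); extent of reaction ξ = 0.5X.
At extent ξ: n_E = 1 − X; n_B = 0.5X.
Total moles n_T = 1 − 0.5X.
At X = 0.742: n_E = 0.258, n_B = 0.371, n_T = 0.629.
p_i = (n_i/n_T)·P. K_p = p_B / (p_E^2) = 0.00591 kPa^-1.

K_p = 0.00591 kPa^-1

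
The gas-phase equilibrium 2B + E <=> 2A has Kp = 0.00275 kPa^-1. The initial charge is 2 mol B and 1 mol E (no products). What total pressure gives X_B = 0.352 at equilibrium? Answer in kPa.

P = 438 kPa

Let X = conversion of B (basis 2 mol B); extent of reaction ξ = X.
Moles: n_B = 2 − 2X; n_E = 1 − X; n_A = 2X.
Total moles n_T = 3 − X.
Kp = p_A^2 / (p_B^2 p_E) with p_i = (n_i/n_T)·P.
At X = 0.352: the mole-fraction product g(X) = Π y_i^ν_i = 1.206. Since Kp = g(X)·P^{-1}, P = (g/Kp)^(1/1) = (1.206/0.00275)^(1/1) = 438 kPa.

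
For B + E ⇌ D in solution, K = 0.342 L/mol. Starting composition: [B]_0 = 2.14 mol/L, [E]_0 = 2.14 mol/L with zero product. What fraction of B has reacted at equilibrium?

Let X = conversion of B; extent ξ = 2.14·X mol/L.
Concentrations: [B] = 2.14 − 2.14X; [E] = 2.14 − 2.14X; [D] = 2.14X.
K = [D] / ([B] [E]).
This equals 0.342 at X = 0.329 (the root in 0 < X < 1).

X = 0.329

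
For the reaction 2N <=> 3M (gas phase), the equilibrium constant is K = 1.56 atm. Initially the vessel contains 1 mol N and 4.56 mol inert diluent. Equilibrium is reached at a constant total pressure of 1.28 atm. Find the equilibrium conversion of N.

Take 1 mol N as basis and let X be its fractional conversion, so ξ = 0.5X.
Mole table: n_N = 1 − X; n_M = 1.5X; n_I = 4.56 (inert).
Total moles n_T = 5.56 + 0.5X.
Mole fractions y_i = n_i/n_T; K = p_M^3 / (p_N^2) with p_i = y_i·P.
Substituting and setting equal to 1.56 atm gives a polynomial in X; the root in (0,1) is X = 0.645.

X = 0.645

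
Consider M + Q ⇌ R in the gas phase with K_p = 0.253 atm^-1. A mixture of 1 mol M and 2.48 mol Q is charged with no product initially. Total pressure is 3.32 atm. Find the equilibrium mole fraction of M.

y_M = 0.204

Take 1 mol M as basis and let X be its fractional conversion, so ξ = X.
At extent ξ: n_M = 1 − X; n_Q = 2.48 − X; n_R = X.
n_T = Σnᵢ = 3.48 − X.
Mole fractions y_i = n_i/n_T; K_p = p_R / (p_M p_Q) with p_i = y_i·P.
Equating to 0.253 atm^-1 and solving on 0 < X < 1: X = 0.363.
Then n_M = 0.637, n_T = 3.12, so y_M = 0.204.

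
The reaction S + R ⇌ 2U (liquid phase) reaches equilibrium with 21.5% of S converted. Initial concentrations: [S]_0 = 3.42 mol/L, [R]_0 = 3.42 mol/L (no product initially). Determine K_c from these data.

K_c = 0.3

Let X = conversion of S.
Concentrations: [S] = 3.42 − 3.42X; [R] = 3.42 − 3.42X; [U] = 6.84X.
At X = 0.215: [S] = 2.68, [R] = 2.68, [U] = 1.47.
K_c = [U]^2 / ([S] [R]) = 0.3.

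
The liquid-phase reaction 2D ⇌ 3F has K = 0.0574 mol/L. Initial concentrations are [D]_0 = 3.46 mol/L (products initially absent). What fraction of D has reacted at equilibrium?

Let X = conversion of D; extent ξ = 3.46X/2 mol/L.
Concentrations: [D] = 3.46 − 3.46X; [F] = 5.19X.
K = [F]^3 / ([D]^2).
Equating to 0.0574 mol/L: the physical root is X = 0.152.

X = 0.152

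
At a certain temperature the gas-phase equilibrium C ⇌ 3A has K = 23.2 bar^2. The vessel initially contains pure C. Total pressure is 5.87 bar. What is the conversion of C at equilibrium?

X = 0.362

Take 1 mol C as basis and let X be its fractional conversion, so ξ = X.
Species balance: n_C = 1 − X; n_A = 3X.
Total moles n_T = 1 + 2X.
Mole fractions y_i = n_i/n_T; K = p_A^3 / (p_C) with p_i = y_i·P.
This yields a degree-3 equation in X; solving on (0,1), X = 0.362.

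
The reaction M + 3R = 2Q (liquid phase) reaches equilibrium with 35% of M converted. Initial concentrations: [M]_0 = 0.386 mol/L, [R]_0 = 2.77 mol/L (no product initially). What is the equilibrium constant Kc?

Let X = conversion of M.
Concentrations: [M] = 0.386 − 0.386X; [R] = 2.77 − 1.16X; [Q] = 0.772X.
At X = 0.35: [M] = 0.251, [R] = 2.36, [Q] = 0.27.
Kc = [Q]^2 / ([M] [R]^3) = 0.022 (mol/L)^-2.

Kc = 0.022 (mol/L)^-2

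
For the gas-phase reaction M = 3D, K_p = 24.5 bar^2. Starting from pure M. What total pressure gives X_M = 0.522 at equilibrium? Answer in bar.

Basis: 1 mol M initially; let X = conversion of M. Extent ξ = X.
Species balance: n_M = 1 − X; n_D = 3X.
n_T = Σnᵢ = 1 + 2X.
K_p = p_D^3 / (p_M) with p_i = (n_i/n_T)·P.
At X = 0.522: the mole-fraction product g(X) = Π y_i^ν_i = 1.923. Since K_p = g(X)·P^{2}, P = (K_p/g)^(1/2) = (24.5/1.923)^(1/2) = 3.57 bar.

P = 3.57 bar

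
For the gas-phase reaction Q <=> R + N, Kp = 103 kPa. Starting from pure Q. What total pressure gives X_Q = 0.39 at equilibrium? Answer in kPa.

Basis: 1 mol Q initially; let X = conversion of Q. Extent ξ = X.
Species balance: n_Q = 1 − X; n_R = X; n_N = X.
Summing: n_T = 1 + X.
Kp = p_R p_N / (p_Q) with p_i = (n_i/n_T)·P.
At X = 0.39: the mole-fraction product g(X) = Π y_i^ν_i = 0.1794. Since Kp = g(X)·P^{1}, P = (Kp/g)^(1/1) = (103/0.1794)^(1/1) = 574 kPa.

P = 574 kPa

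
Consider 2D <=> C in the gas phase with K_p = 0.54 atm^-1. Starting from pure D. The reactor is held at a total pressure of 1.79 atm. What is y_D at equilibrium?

y_D = 0.624

Take 1 mol D as basis and let X be its fractional conversion, so ξ = 0.5X.
Moles: n_D = 1 − X; n_C = 0.5X.
Summing: n_T = 1 − 0.5X.
With p_i = (n_i/n_T)P, K_p = p_C / (p_D^2).
Substituting and setting equal to 0.54 atm^-1 gives a polynomial in X; the root in (0,1) is X = 0.547.
Then n_D = 0.453, n_T = 0.727, so y_D = 0.624.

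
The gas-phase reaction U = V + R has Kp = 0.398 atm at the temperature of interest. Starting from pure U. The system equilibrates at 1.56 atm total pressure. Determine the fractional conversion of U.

X = 0.451

Take 1 mol U as basis and let X be its fractional conversion, so ξ = X.
At extent ξ: n_U = 1 − X; n_V = X; n_R = X.
n_T = Σnᵢ = 1 + X.
Mole fractions y_i = n_i/n_T; Kp = p_V p_R / (p_U) with p_i = y_i·P.
This yields a degree-2 equation in X; solving on (0,1), X = 0.451.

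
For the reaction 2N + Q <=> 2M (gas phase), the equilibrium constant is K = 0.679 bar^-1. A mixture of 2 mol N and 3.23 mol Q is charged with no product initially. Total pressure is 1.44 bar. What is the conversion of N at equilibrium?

Basis: 2 mol N initially; let X = conversion of N. Extent ξ = X.
Species balance: n_N = 2 − 2X; n_Q = 3.23 − X; n_M = 2X.
Summing: n_T = 5.23 − X.
Mole fractions y_i = n_i/n_T; K = p_M^2 / (p_N^2 p_Q) with p_i = y_i·P.
Equating to 0.679 bar^-1 and solving on 0 < X < 1: X = 0.430.

X = 0.430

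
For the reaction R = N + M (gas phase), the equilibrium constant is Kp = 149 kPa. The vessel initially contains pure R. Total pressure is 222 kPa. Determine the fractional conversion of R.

Basis: 1 mol R initially; let X = conversion of R. Extent ξ = X.
Species balance: n_R = 1 − X; n_N = X; n_M = X.
Summing: n_T = 1 + X.
With p_i = (n_i/n_T)P, Kp = p_N p_M / (p_R).
This yields a degree-2 equation in X; solving on (0,1), X = 0.634.

X = 0.634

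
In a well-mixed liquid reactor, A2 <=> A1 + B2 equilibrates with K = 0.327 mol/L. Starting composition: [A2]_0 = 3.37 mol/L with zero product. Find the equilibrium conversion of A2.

Let X = conversion of A2; extent ξ = 3.37·X mol/L.
Concentrations: [A2] = 3.37 − 3.37X; [A1] = 3.37X; [B2] = 3.37X.
K = [A1] [B2] / ([A2]).
Solving K = 0.327 for X ∈ (0,1): X = 0.267.

X = 0.267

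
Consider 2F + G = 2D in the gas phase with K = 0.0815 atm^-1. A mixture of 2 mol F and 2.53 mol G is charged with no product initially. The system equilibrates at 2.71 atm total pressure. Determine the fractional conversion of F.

X = 0.255

Basis: 2 mol F initially; let X = conversion of F. Extent ξ = X.
At extent ξ: n_F = 2 − 2X; n_G = 2.53 − X; n_D = 2X.
Summing: n_T = 4.53 − X.
With p_i = (n_i/n_T)P, K = p_D^2 / (p_F^2 p_G).
Setting this equal to 0.0815 atm^-1 and taking the physical root (0 < X < 1) gives X = 0.255.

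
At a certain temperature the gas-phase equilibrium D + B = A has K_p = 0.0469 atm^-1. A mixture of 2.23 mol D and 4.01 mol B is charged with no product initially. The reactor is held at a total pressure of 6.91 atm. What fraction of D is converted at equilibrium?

X = 0.167

Let X = conversion of D (basis 2.23 mol D); extent of reaction ξ = 2.23X.
Species balance: n_D = 2.23 − 2.23X; n_B = 4.01 − 2.23X; n_A = 2.23X.
Total moles n_T = 6.24 − 2.23X.
Mole fractions y_i = n_i/n_T; K_p = p_A / (p_D p_B) with p_i = y_i·P.
Substituting and setting equal to 0.0469 atm^-1 gives a polynomial in X; the root in (0,1) is X = 0.167.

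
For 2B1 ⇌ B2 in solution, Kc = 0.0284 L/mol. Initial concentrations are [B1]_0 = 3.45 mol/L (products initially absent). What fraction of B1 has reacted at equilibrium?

X = 0.144

Let X = conversion of B1; extent ξ = 3.45X/2 mol/L.
Concentrations: [B1] = 3.45 − 3.45X; [B2] = 1.73X.
Kc = [B2] / ([B1]^2).
Solving Kc = 0.0284 for X ∈ (0,1): X = 0.144.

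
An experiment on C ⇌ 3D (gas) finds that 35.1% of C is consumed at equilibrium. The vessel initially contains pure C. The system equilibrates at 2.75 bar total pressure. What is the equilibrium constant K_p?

K_p = 4.7 bar^2

Basis: 1 mol C initially; let X = conversion of C. Extent ξ = X.
Species balance: n_C = 1 − X; n_D = 3X.
Summing: n_T = 1 + 2X.
At X = 0.351: n_C = 0.649, n_D = 1.05, n_T = 1.7.
p_i = (n_i/n_T)·P. K_p = p_D^3 / (p_C) = 4.7 bar^2.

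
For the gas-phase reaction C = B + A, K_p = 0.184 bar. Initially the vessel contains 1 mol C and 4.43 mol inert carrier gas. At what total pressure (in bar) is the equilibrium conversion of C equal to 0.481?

P = 2.44 bar

Let X = conversion of C (basis 1 mol C); extent of reaction ξ = X.
At extent ξ: n_C = 1 − X; n_B = X; n_A = X; n_I = 4.43 (inert).
Total moles n_T = 5.43 + X.
K_p = p_B p_A / (p_C) with p_i = (n_i/n_T)·P.
At X = 0.481: the mole-fraction product g(X) = Π y_i^ν_i = 0.07542. Since K_p = g(X)·P^{1}, P = (K_p/g)^(1/1) = (0.184/0.07542)^(1/1) = 2.44 bar.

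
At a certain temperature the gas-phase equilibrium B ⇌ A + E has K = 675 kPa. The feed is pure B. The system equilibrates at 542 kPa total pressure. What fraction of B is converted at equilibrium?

X = 0.745

Basis: 1 mol B initially; let X = conversion of B. Extent ξ = X.
Species balance: n_B = 1 − X; n_A = X; n_E = X.
Summing: n_T = 1 + X.
With p_i = (n_i/n_T)P, K = p_A p_E / (p_B).
This yields a degree-2 equation in X; solving on (0,1), X = 0.745.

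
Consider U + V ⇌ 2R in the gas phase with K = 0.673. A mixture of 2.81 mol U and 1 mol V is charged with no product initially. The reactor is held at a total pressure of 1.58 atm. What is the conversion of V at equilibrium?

Basis: 1 mol V initially; let X = conversion of V. Extent ξ = X.
At extent ξ: n_U = 2.81 − X; n_V = 1 − X; n_R = 2X.
n_T stays at 3.81 (no change in mole number).
y_i = n_i/n_T, p_i = y_i·P. K = p_R^2 / (p_U p_V).
Substituting and setting equal to 0.673 gives a polynomial in X; the root in (0,1) is X = 0.461.

X = 0.461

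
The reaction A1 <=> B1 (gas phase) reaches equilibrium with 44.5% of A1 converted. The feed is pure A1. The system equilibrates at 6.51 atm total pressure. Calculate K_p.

Let X = conversion of A1 (basis 1 mol A1); extent of reaction ξ = X.
Mole table: n_A1 = 1 − X; n_B1 = X.
Total moles n_T = 1 (Δν = 0, constant).
At X = 0.445: n_A1 = 0.555, n_B1 = 0.445, n_T = 1.
p_i = (n_i/n_T)·P. K_p = p_B1 / (p_A1) = 0.802.

K_p = 0.802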